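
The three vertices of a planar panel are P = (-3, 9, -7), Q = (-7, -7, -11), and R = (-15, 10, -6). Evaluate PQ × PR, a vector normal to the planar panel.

PQ = (-4, -16, -4)
PR = (-12, 1, 1)
i: (-16)·1 - (-4)·1 = -16 - (-4) = -12
j: (-4)·(-12) - (-4)·1 = 48 - (-4) = 52
k: (-4)·1 - (-16)·(-12) = -4 - 192 = -196
PQ × PR = (-12, 52, -196)

(-12, 52, -196)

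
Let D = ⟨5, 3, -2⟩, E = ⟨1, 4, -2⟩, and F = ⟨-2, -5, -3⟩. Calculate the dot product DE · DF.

20

DE = E − D = (-4, 1, 0)
DF = F − D = (-7, -8, -1)
DE · DF = (-4)·(-7) + 1·(-8) + 0·(-1) = 28 - 8 + 0 = 20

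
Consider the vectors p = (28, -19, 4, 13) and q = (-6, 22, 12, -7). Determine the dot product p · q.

-629

p · q = 28·(-6) + (-19)·22 + 4·12 + 13·(-7) = -168 - 418 + 48 - 91 = -629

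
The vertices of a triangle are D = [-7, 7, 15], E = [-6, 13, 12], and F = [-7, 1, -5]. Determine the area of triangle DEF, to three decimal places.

69.785

DE = (1, 6, -3),  DF = (0, -6, -20)
i: 6·(-20) - (-3)·(-6) = -120 - 18 = -138
j: (-3)·0 - 1·(-20) = 0 - (-20) = 20
k: 1·(-6) - 6·0 = -6 - 0 = -6
DE × DF = (-138, 20, -6)
|DE × DF| = √19480 ≈ 139.5708
area = ½ · 139.5708 ≈ 69.785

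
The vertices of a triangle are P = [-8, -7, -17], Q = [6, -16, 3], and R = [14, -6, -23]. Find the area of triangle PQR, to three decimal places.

PQ = (14, -9, 20),  PR = (22, 1, -6)
i: (-9)·(-6) - 20·1 = 54 - 20 = 34
j: 20·22 - 14·(-6) = 440 - (-84) = 524
k: 14·1 - (-9)·22 = 14 - (-198) = 212
PQ × PR = (34, 524, 212)
|PQ × PR| = √320676 ≈ 566.2826
area = ½ · 566.2826 ≈ 283.141

283.141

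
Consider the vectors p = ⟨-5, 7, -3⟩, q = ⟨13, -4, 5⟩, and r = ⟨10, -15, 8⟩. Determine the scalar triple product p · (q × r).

-128

q × r:
i: (-4)·8 - 5·(-15) = -32 - (-75) = 43
j: 5·10 - 13·8 = 50 - 104 = -54
k: 13·(-15) - (-4)·10 = -195 - (-40) = -155
q × r = (43, -54, -155)
p · (q × r) = (-5)·43 + 7·(-54) + (-3)·(-155) = -215 - 378 + 465 = -128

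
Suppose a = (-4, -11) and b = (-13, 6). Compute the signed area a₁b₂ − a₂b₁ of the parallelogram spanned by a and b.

-167

(-4)·6 - (-11)·(-13) = -24 - 143 = -167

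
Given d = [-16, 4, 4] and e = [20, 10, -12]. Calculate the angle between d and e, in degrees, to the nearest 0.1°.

d · e = (-16)·20 + 4·10 + 4·(-12) = -320 + 40 - 48 = -328
|d|² = 256 + 16 + 16 = 288,  |d| = √288 ≈ 16.970563
|e|² = 400 + 100 + 144 = 644,  |e| = √644 ≈ 25.377155
cos θ = -328 / (16.970563 · 25.377155) ≈ -0.76161
θ = arccos(-0.76161) ≈ 139.6°

139.6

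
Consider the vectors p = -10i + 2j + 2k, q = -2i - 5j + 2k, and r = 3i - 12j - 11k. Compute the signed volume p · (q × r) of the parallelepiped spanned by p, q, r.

q × r:
i: (-5)·(-11) - 2·(-12) = 55 - (-24) = 79
j: 2·3 - (-2)·(-11) = 6 - 22 = -16
k: (-2)·(-12) - (-5)·3 = 24 - (-15) = 39
q × r = (79, -16, 39)
p · (q × r) = (-10)·79 + 2·(-16) + 2·39 = -790 - 32 + 78 = -744

-744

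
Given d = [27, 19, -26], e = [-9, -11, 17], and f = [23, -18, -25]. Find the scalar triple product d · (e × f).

e × f:
i: (-11)·(-25) - 17·(-18) = 275 - (-306) = 581
j: 17·23 - (-9)·(-25) = 391 - 225 = 166
k: (-9)·(-18) - (-11)·23 = 162 - (-253) = 415
e × f = (581, 166, 415)
d · (e × f) = 27·581 + 19·166 + (-26)·415 = 15687 + 3154 - 10790 = 8051

8051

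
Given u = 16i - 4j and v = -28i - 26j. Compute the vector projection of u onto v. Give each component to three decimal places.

u · v = 16·(-28) + (-4)·(-26) = -448 + 104 = -344
|v|² = 784 + 676 = 1460
proj_v u = (-344/1460) · (-28, -26) ≈ (6.597, 6.126)

(6.597, 6.126)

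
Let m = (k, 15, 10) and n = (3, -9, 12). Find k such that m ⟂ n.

m · n = k·3 + 15·(-9) + 10·12 = -15 + 3k
Set equal to 0: 3k = 15, so k = 5.

5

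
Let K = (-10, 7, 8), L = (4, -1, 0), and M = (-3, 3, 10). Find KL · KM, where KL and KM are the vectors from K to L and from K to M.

114

KL = L − K = (14, -8, -8)
KM = M − K = (7, -4, 2)
KL · KM = 14·7 + (-8)·(-4) + (-8)·2 = 98 + 32 - 16 = 114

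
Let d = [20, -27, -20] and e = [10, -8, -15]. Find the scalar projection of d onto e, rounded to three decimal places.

d · e = 20·10 + (-27)·(-8) + (-20)·(-15) = 200 + 216 + 300 = 716
|e| = √(100 + 64 + 225) = √389 ≈ 19.7231
comp_e d = 716 / √389 ≈ 36.303

36.303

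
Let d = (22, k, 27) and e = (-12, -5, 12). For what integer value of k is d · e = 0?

12

d · e = 22·(-12) + k·(-5) + 27·12 = 60 - 5k
Set equal to 0: -5k = -60, so k = 12.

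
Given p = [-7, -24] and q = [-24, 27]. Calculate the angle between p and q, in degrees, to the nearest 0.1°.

p · q = (-7)·(-24) + (-24)·27 = 168 - 648 = -480
|p|² = 49 + 576 = 625,  |p| = √625 ≈ 25.000000
|q|² = 576 + 729 = 1305,  |q| = √1305 ≈ 36.124784
cos θ = -480 / (25.000000 · 36.124784) ≈ -0.53149
θ = arccos(-0.53149) ≈ 122.1°

122.1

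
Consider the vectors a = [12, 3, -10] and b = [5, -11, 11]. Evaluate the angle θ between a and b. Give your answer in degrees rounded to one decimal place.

108.6

a · b = 12·5 + 3·(-11) + (-10)·11 = 60 - 33 - 110 = -83
|a|² = 144 + 9 + 100 = 253,  |a| = √253 ≈ 15.905974
|b|² = 25 + 121 + 121 = 267,  |b| = √267 ≈ 16.340135
cos θ = -83 / (15.905974 · 16.340135) ≈ -0.31935
θ = arccos(-0.31935) ≈ 108.6°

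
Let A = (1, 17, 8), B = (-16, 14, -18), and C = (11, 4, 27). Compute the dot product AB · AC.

AB = B − A = (-17, -3, -26)
AC = C − A = (10, -13, 19)
AB · AC = (-17)·10 + (-3)·(-13) + (-26)·19 = -170 + 39 - 494 = -625

-625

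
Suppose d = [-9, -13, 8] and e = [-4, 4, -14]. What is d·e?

-128

d · e = (-9)·(-4) + (-13)·4 + 8·(-14) = 36 - 52 - 112 = -128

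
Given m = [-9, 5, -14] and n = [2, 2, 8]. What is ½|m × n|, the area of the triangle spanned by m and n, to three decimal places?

42.849

i: 5·8 - (-14)·2 = 40 - (-28) = 68
j: (-14)·2 - (-9)·8 = -28 - (-72) = 44
k: (-9)·2 - 5·2 = -18 - 10 = -28
m × n = (68, 44, -28)
|m × n| = √(68² + 44² + (-28)²) = √7344 ≈ 85.6971
area = ½ · 85.6971 ≈ 42.849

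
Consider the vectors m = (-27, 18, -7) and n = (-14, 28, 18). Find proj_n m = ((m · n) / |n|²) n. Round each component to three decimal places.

(-8.117, 16.233, 10.436)

m · n = (-27)·(-14) + 18·28 + (-7)·18 = 378 + 504 - 126 = 756
|n|² = 196 + 784 + 324 = 1304
proj_n m = (756/1304) · (-14, 28, 18) ≈ (-8.117, 16.233, 10.436)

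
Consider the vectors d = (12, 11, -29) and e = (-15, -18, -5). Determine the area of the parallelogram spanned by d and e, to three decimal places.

761.942

i: 11·(-5) - (-29)·(-18) = -55 - 522 = -577
j: (-29)·(-15) - 12·(-5) = 435 - (-60) = 495
k: 12·(-18) - 11·(-15) = -216 - (-165) = -51
d × e = (-577, 495, -51)
|d × e| = √((-577)² + 495² + (-51)²) = √580555 ≈ 761.9416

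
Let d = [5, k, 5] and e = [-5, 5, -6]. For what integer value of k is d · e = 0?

d · e = 5·(-5) + k·5 + 5·(-6) = -55 + 5k
Set equal to 0: 5k = 55, so k = 11.

11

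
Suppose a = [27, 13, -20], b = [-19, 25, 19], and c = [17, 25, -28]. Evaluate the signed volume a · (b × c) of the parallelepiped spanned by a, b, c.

-16442

b × c:
i: 25·(-28) - 19·25 = -700 - 475 = -1175
j: 19·17 - (-19)·(-28) = 323 - 532 = -209
k: (-19)·25 - 25·17 = -475 - 425 = -900
b × c = (-1175, -209, -900)
a · (b × c) = 27·(-1175) + 13·(-209) + (-20)·(-900) = -31725 - 2717 + 18000 = -16442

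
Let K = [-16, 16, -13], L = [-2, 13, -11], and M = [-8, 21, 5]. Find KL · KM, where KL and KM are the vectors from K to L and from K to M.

133

KL = L − K = (14, -3, 2)
KM = M − K = (8, 5, 18)
KL · KM = 14·8 + (-3)·5 + 2·18 = 112 - 15 + 36 = 133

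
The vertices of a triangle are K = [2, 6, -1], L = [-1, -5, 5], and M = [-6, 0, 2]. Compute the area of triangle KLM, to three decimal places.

KL = (-3, -11, 6),  KM = (-8, -6, 3)
i: (-11)·3 - 6·(-6) = -33 - (-36) = 3
j: 6·(-8) - (-3)·3 = -48 - (-9) = -39
k: (-3)·(-6) - (-11)·(-8) = 18 - 88 = -70
KL × KM = (3, -39, -70)
|KL × KM| = √6430 ≈ 80.1873
area = ½ · 80.1873 ≈ 40.094

40.094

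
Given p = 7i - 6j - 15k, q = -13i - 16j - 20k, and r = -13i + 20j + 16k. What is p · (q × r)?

q × r:
i: (-16)·16 - (-20)·20 = -256 - (-400) = 144
j: (-20)·(-13) - (-13)·16 = 260 - (-208) = 468
k: (-13)·20 - (-16)·(-13) = -260 - 208 = -468
q × r = (144, 468, -468)
p · (q × r) = 7·144 + (-6)·468 + (-15)·(-468) = 1008 - 2808 + 7020 = 5220

5220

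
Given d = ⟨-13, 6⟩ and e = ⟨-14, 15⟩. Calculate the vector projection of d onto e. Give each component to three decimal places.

d · e = (-13)·(-14) + 6·15 = 182 + 90 = 272
|e|² = 196 + 225 = 421
proj_e d = (272/421) · (-14, 15) ≈ (-9.045, 9.691)

(-9.045, 9.691)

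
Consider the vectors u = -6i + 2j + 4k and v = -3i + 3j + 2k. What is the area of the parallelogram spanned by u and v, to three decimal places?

14.422

i: 2·2 - 4·3 = 4 - 12 = -8
j: 4·(-3) - (-6)·2 = -12 - (-12) = 0
k: (-6)·3 - 2·(-3) = -18 - (-6) = -12
u × v = (-8, 0, -12)
|u × v| = √((-8)² + 0² + (-12)²) = √208 ≈ 14.4222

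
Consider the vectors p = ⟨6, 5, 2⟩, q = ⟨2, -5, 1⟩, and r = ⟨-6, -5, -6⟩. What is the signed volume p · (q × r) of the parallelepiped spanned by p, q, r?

q × r:
i: (-5)·(-6) - 1·(-5) = 30 - (-5) = 35
j: 1·(-6) - 2·(-6) = -6 - (-12) = 6
k: 2·(-5) - (-5)·(-6) = -10 - 30 = -40
q × r = (35, 6, -40)
p · (q × r) = 6·35 + 5·6 + 2·(-40) = 210 + 30 - 80 = 160

160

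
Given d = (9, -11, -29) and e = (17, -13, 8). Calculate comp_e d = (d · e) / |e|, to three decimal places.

2.801

d · e = 9·17 + (-11)·(-13) + (-29)·8 = 153 + 143 - 232 = 64
|e| = √(289 + 169 + 64) = √522 ≈ 22.8473
comp_e d = 64 / √522 ≈ 2.801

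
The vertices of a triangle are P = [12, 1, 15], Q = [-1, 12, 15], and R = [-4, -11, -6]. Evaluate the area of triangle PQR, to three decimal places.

PQ = (-13, 11, 0),  PR = (-16, -12, -21)
i: 11·(-21) - 0·(-12) = -231 - 0 = -231
j: 0·(-16) - (-13)·(-21) = 0 - 273 = -273
k: (-13)·(-12) - 11·(-16) = 156 - (-176) = 332
PQ × PR = (-231, -273, 332)
|PQ × PR| = √238114 ≈ 487.9693
area = ½ · 487.9693 ≈ 243.985

243.985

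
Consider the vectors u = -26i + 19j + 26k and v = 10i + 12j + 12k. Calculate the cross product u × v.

(-84, 572, -502)

i: 19·12 - 26·12 = 228 - 312 = -84
j: 26·10 - (-26)·12 = 260 - (-312) = 572
k: (-26)·12 - 19·10 = -312 - 190 = -502
u × v = (-84, 572, -502)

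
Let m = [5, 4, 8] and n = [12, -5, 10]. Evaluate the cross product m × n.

(80, 46, -73)

i: 4·10 - 8·(-5) = 40 - (-40) = 80
j: 8·12 - 5·10 = 96 - 50 = 46
k: 5·(-5) - 4·12 = -25 - 48 = -73
m × n = (80, 46, -73)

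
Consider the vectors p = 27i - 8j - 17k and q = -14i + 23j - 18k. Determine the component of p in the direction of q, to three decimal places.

p · q = 27·(-14) + (-8)·23 + (-17)·(-18) = -378 - 184 + 306 = -256
|q| = √(196 + 529 + 324) = √1049 ≈ 32.3883
comp_q p = -256 / √1049 ≈ -7.904

-7.904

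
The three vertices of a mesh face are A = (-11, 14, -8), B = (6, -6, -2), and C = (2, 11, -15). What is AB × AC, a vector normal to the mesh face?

(158, 197, 209)

AB = (17, -20, 6)
AC = (13, -3, -7)
i: (-20)·(-7) - 6·(-3) = 140 - (-18) = 158
j: 6·13 - 17·(-7) = 78 - (-119) = 197
k: 17·(-3) - (-20)·13 = -51 - (-260) = 209
AB × AC = (158, 197, 209)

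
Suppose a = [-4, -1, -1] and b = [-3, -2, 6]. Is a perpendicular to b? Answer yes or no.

a · b = (-4)·(-3) + (-1)·(-2) + (-1)·6 = 12 + 2 - 6 = 8
Nonzero, so the vectors are not orthogonal.

no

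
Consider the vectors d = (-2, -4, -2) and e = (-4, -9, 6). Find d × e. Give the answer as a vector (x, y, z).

i: (-4)·6 - (-2)·(-9) = -24 - 18 = -42
j: (-2)·(-4) - (-2)·6 = 8 - (-12) = 20
k: (-2)·(-9) - (-4)·(-4) = 18 - 16 = 2
d × e = (-42, 20, 2)

(-42, 20, 2)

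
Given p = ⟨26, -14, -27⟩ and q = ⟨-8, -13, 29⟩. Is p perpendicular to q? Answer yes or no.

no

p · q = 26·(-8) + (-14)·(-13) + (-27)·29 = -208 + 182 - 783 = -809
Nonzero, so the vectors are not orthogonal.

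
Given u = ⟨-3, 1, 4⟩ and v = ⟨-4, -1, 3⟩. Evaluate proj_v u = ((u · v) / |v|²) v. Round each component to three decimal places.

u · v = (-3)·(-4) + 1·(-1) + 4·3 = 12 - 1 + 12 = 23
|v|² = 16 + 1 + 9 = 26
proj_v u = (23/26) · (-4, -1, 3) ≈ (-3.538, -0.885, 2.654)

(-3.538, -0.885, 2.654)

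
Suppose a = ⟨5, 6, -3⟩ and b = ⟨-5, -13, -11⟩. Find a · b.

-70

a · b = 5·(-5) + 6·(-13) + (-3)·(-11) = -25 - 78 + 33 = -70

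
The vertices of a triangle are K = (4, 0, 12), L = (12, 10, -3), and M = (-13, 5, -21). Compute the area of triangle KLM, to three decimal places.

KL = (8, 10, -15),  KM = (-17, 5, -33)
i: 10·(-33) - (-15)·5 = -330 - (-75) = -255
j: (-15)·(-17) - 8·(-33) = 255 - (-264) = 519
k: 8·5 - 10·(-17) = 40 - (-170) = 210
KL × KM = (-255, 519, 210)
|KL × KM| = √378486 ≈ 615.2122
area = ½ · 615.2122 ≈ 307.606

307.606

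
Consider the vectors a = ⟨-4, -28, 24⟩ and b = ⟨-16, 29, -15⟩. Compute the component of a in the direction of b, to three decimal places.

-30.474

a · b = (-4)·(-16) + (-28)·29 + 24·(-15) = 64 - 812 - 360 = -1108
|b| = √(256 + 841 + 225) = √1322 ≈ 36.3593
comp_b a = -1108 / √1322 ≈ -30.474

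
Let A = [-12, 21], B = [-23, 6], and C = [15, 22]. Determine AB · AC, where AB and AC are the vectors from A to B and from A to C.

-312

AB = B − A = (-11, -15)
AC = C − A = (27, 1)
AB · AC = (-11)·27 + (-15)·1 = -297 - 15 = -312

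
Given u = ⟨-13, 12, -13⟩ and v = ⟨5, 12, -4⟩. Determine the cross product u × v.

i: 12·(-4) - (-13)·12 = -48 - (-156) = 108
j: (-13)·5 - (-13)·(-4) = -65 - 52 = -117
k: (-13)·12 - 12·5 = -156 - 60 = -216
u × v = (108, -117, -216)

(108, -117, -216)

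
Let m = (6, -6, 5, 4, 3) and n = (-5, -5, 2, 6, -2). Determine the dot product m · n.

28

m · n = 6·(-5) + (-6)·(-5) + 5·2 + 4·6 + 3·(-2) = -30 + 30 + 10 + 24 - 6 = 28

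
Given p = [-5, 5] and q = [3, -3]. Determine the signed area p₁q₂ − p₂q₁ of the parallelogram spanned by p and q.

0

(-5)·(-3) - 5·3 = 15 - 15 = 0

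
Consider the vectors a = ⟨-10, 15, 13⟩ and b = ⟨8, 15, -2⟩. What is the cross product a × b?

(-225, 84, -270)

i: 15·(-2) - 13·15 = -30 - 195 = -225
j: 13·8 - (-10)·(-2) = 104 - 20 = 84
k: (-10)·15 - 15·8 = -150 - 120 = -270
a × b = (-225, 84, -270)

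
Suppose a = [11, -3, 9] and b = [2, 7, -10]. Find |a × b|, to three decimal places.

i: (-3)·(-10) - 9·7 = 30 - 63 = -33
j: 9·2 - 11·(-10) = 18 - (-110) = 128
k: 11·7 - (-3)·2 = 77 - (-6) = 83
a × b = (-33, 128, 83)
|a × b| = √((-33)² + 128² + 83²) = √24362 ≈ 156.0833

156.083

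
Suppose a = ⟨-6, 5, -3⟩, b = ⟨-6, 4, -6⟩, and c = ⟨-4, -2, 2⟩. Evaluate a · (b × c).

120

b × c:
i: 4·2 - (-6)·(-2) = 8 - 12 = -4
j: (-6)·(-4) - (-6)·2 = 24 - (-12) = 36
k: (-6)·(-2) - 4·(-4) = 12 - (-16) = 28
b × c = (-4, 36, 28)
a · (b × c) = (-6)·(-4) + 5·36 + (-3)·28 = 24 + 180 - 84 = 120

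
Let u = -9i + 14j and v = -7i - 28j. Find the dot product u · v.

u · v = (-9)·(-7) + 14·(-28) = 63 - 392 = -329

-329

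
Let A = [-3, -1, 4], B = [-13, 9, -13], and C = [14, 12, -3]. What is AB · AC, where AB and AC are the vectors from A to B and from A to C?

AB = B − A = (-10, 10, -17)
AC = C − A = (17, 13, -7)
AB · AC = (-10)·17 + 10·13 + (-17)·(-7) = -170 + 130 + 119 = 79

79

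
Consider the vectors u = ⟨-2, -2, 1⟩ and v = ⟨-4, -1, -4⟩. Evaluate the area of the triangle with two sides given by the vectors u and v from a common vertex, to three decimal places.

8.078

i: (-2)·(-4) - 1·(-1) = 8 - (-1) = 9
j: 1·(-4) - (-2)·(-4) = -4 - 8 = -12
k: (-2)·(-1) - (-2)·(-4) = 2 - 8 = -6
u × v = (9, -12, -6)
|u × v| = √(9² + (-12)² + (-6)²) = √261 ≈ 16.1555
area = ½ · 16.1555 ≈ 8.078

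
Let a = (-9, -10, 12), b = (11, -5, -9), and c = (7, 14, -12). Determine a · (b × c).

-96

b × c:
i: (-5)·(-12) - (-9)·14 = 60 - (-126) = 186
j: (-9)·7 - 11·(-12) = -63 - (-132) = 69
k: 11·14 - (-5)·7 = 154 - (-35) = 189
b × c = (186, 69, 189)
a · (b × c) = (-9)·186 + (-10)·69 + 12·189 = -1674 - 690 + 2268 = -96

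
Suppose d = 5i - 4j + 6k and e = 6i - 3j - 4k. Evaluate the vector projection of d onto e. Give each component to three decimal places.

d · e = 5·6 + (-4)·(-3) + 6·(-4) = 30 + 12 - 24 = 18
|e|² = 36 + 9 + 16 = 61
proj_e d = (18/61) · (6, -3, -4) ≈ (1.770, -0.885, -1.180)

(1.770, -0.885, -1.180)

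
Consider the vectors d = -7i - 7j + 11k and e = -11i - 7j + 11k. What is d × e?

i: (-7)·11 - 11·(-7) = -77 - (-77) = 0
j: 11·(-11) - (-7)·11 = -121 - (-77) = -44
k: (-7)·(-7) - (-7)·(-11) = 49 - 77 = -28
d × e = (0, -44, -28)

(0, -44, -28)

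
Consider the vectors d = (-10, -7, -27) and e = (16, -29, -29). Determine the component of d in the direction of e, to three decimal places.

d · e = (-10)·16 + (-7)·(-29) + (-27)·(-29) = -160 + 203 + 783 = 826
|e| = √(256 + 841 + 841) = √1938 ≈ 44.0227
comp_e d = 826 / √1938 ≈ 18.763

18.763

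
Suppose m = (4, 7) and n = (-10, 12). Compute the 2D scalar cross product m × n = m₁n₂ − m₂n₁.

4·12 - 7·(-10) = 48 - (-70) = 118

118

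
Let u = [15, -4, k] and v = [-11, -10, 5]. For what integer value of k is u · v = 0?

u · v = 15·(-11) + (-4)·(-10) + k·5 = -125 + 5k
Set equal to 0: 5k = 125, so k = 25.

25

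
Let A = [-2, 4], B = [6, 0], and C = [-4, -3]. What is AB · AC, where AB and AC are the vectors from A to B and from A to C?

12

AB = B − A = (8, -4)
AC = C − A = (-2, -7)
AB · AC = 8·(-2) + (-4)·(-7) = -16 + 28 = 12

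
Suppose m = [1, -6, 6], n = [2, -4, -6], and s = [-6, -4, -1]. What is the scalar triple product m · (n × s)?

n × s:
i: (-4)·(-1) - (-6)·(-4) = 4 - 24 = -20
j: (-6)·(-6) - 2·(-1) = 36 - (-2) = 38
k: 2·(-4) - (-4)·(-6) = -8 - 24 = -32
n × s = (-20, 38, -32)
m · (n × s) = 1·(-20) + (-6)·38 + 6·(-32) = -20 - 228 - 192 = -440

-440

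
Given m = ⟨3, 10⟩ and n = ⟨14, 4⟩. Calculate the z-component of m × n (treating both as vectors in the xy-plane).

-128

3·4 - 10·14 = 12 - 140 = -128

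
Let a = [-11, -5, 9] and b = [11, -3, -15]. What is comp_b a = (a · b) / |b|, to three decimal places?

a · b = (-11)·11 + (-5)·(-3) + 9·(-15) = -121 + 15 - 135 = -241
|b| = √(121 + 9 + 225) = √355 ≈ 18.8414
comp_b a = -241 / √355 ≈ -12.791

-12.791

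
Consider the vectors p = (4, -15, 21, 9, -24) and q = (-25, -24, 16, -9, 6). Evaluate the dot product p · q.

p · q = 4·(-25) + (-15)·(-24) + 21·16 + 9·(-9) + (-24)·6 = -100 + 360 + 336 - 81 - 144 = 371

371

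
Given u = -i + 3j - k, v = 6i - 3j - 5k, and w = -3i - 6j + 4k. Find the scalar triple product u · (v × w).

v × w:
i: (-3)·4 - (-5)·(-6) = -12 - 30 = -42
j: (-5)·(-3) - 6·4 = 15 - 24 = -9
k: 6·(-6) - (-3)·(-3) = -36 - 9 = -45
v × w = (-42, -9, -45)
u · (v × w) = (-1)·(-42) + 3·(-9) + (-1)·(-45) = 42 - 27 + 45 = 60

60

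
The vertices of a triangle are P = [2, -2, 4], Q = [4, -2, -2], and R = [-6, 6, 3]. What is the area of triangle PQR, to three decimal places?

PQ = (2, 0, -6),  PR = (-8, 8, -1)
i: 0·(-1) - (-6)·8 = 0 - (-48) = 48
j: (-6)·(-8) - 2·(-1) = 48 - (-2) = 50
k: 2·8 - 0·(-8) = 16 - 0 = 16
PQ × PR = (48, 50, 16)
|PQ × PR| = √5060 ≈ 71.1337
area = ½ · 71.1337 ≈ 35.567

35.567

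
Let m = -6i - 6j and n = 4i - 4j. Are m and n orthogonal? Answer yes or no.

yes

m · n = (-6)·4 + (-6)·(-4) = -24 + 24 = 0
Zero, so the vectors are orthogonal.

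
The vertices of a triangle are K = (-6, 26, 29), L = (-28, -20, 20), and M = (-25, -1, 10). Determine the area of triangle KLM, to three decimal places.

366.596

KL = (-22, -46, -9),  KM = (-19, -27, -19)
i: (-46)·(-19) - (-9)·(-27) = 874 - 243 = 631
j: (-9)·(-19) - (-22)·(-19) = 171 - 418 = -247
k: (-22)·(-27) - (-46)·(-19) = 594 - 874 = -280
KL × KM = (631, -247, -280)
|KL × KM| = √537570 ≈ 733.1917
area = ½ · 733.1917 ≈ 366.596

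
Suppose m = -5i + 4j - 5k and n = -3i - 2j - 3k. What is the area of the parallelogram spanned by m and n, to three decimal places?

i: 4·(-3) - (-5)·(-2) = -12 - 10 = -22
j: (-5)·(-3) - (-5)·(-3) = 15 - 15 = 0
k: (-5)·(-2) - 4·(-3) = 10 - (-12) = 22
m × n = (-22, 0, 22)
|m × n| = √((-22)² + 0² + 22²) = √968 ≈ 31.1127

31.113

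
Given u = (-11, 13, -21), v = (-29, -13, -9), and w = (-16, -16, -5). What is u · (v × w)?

v × w:
i: (-13)·(-5) - (-9)·(-16) = 65 - 144 = -79
j: (-9)·(-16) - (-29)·(-5) = 144 - 145 = -1
k: (-29)·(-16) - (-13)·(-16) = 464 - 208 = 256
v × w = (-79, -1, 256)
u · (v × w) = (-11)·(-79) + 13·(-1) + (-21)·256 = 869 - 13 - 5376 = -4520

-4520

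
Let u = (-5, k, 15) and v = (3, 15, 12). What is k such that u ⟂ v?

u · v = (-5)·3 + k·15 + 15·12 = 165 + 15k
Set equal to 0: 15k = -165, so k = -11.

-11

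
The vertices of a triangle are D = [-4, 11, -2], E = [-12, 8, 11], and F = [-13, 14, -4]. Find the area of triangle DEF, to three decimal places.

DE = (-8, -3, 13),  DF = (-9, 3, -2)
i: (-3)·(-2) - 13·3 = 6 - 39 = -33
j: 13·(-9) - (-8)·(-2) = -117 - 16 = -133
k: (-8)·3 - (-3)·(-9) = -24 - 27 = -51
DE × DF = (-33, -133, -51)
|DE × DF| = √21379 ≈ 146.2156
area = ½ · 146.2156 ≈ 73.108

73.108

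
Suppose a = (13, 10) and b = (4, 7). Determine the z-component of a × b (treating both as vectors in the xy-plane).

13·7 - 10·4 = 91 - 40 = 51

51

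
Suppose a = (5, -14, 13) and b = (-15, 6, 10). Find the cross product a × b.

(-218, -245, -180)

i: (-14)·10 - 13·6 = -140 - 78 = -218
j: 13·(-15) - 5·10 = -195 - 50 = -245
k: 5·6 - (-14)·(-15) = 30 - 210 = -180
a × b = (-218, -245, -180)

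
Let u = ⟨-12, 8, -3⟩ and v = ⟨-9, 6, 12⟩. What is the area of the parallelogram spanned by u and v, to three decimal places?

205.516

i: 8·12 - (-3)·6 = 96 - (-18) = 114
j: (-3)·(-9) - (-12)·12 = 27 - (-144) = 171
k: (-12)·6 - 8·(-9) = -72 - (-72) = 0
u × v = (114, 171, 0)
|u × v| = √(114² + 171² + 0²) = √42237 ≈ 205.5164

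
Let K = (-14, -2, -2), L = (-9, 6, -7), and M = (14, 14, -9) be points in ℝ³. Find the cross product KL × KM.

KL = (5, 8, -5)
KM = (28, 16, -7)
i: 8·(-7) - (-5)·16 = -56 - (-80) = 24
j: (-5)·28 - 5·(-7) = -140 - (-35) = -105
k: 5·16 - 8·28 = 80 - 224 = -144
KL × KM = (24, -105, -144)

(24, -105, -144)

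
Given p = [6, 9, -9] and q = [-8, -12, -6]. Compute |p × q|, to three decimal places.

i: 9·(-6) - (-9)·(-12) = -54 - 108 = -162
j: (-9)·(-8) - 6·(-6) = 72 - (-36) = 108
k: 6·(-12) - 9·(-8) = -72 - (-72) = 0
p × q = (-162, 108, 0)
|p × q| = √((-162)² + 108² + 0²) = √37908 ≈ 194.6998

194.700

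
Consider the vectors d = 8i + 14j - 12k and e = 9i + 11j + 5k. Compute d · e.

d · e = 8·9 + 14·11 + (-12)·5 = 72 + 154 - 60 = 166

166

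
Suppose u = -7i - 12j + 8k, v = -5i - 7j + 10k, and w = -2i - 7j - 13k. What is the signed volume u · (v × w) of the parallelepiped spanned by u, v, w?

61

v × w:
i: (-7)·(-13) - 10·(-7) = 91 - (-70) = 161
j: 10·(-2) - (-5)·(-13) = -20 - 65 = -85
k: (-5)·(-7) - (-7)·(-2) = 35 - 14 = 21
v × w = (161, -85, 21)
u · (v × w) = (-7)·161 + (-12)·(-85) + 8·21 = -1127 + 1020 + 168 = 61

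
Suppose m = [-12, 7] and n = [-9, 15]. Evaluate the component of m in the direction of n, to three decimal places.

m · n = (-12)·(-9) + 7·15 = 108 + 105 = 213
|n| = √(81 + 225) = √306 ≈ 17.4929
comp_n m = 213 / √306 ≈ 12.176

12.176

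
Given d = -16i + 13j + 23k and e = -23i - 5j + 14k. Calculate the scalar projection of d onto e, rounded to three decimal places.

d · e = (-16)·(-23) + 13·(-5) + 23·14 = 368 - 65 + 322 = 625
|e| = √(529 + 25 + 196) = √750 ≈ 27.3861
comp_e d = 625 / √750 ≈ 22.822

22.822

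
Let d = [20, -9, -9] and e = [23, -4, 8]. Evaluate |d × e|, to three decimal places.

i: (-9)·8 - (-9)·(-4) = -72 - 36 = -108
j: (-9)·23 - 20·8 = -207 - 160 = -367
k: 20·(-4) - (-9)·23 = -80 - (-207) = 127
d × e = (-108, -367, 127)
|d × e| = √((-108)² + (-367)² + 127²) = √162482 ≈ 403.0906

403.091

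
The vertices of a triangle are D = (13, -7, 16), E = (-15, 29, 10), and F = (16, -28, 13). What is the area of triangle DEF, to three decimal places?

DE = (-28, 36, -6),  DF = (3, -21, -3)
i: 36·(-3) - (-6)·(-21) = -108 - 126 = -234
j: (-6)·3 - (-28)·(-3) = -18 - 84 = -102
k: (-28)·(-21) - 36·3 = 588 - 108 = 480
DE × DF = (-234, -102, 480)
|DE × DF| = √295560 ≈ 543.6543
area = ½ · 543.6543 ≈ 271.827

271.827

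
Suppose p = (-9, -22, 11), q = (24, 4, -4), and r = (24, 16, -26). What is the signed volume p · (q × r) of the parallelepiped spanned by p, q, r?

q × r:
i: 4·(-26) - (-4)·16 = -104 - (-64) = -40
j: (-4)·24 - 24·(-26) = -96 - (-624) = 528
k: 24·16 - 4·24 = 384 - 96 = 288
q × r = (-40, 528, 288)
p · (q × r) = (-9)·(-40) + (-22)·528 + 11·288 = 360 - 11616 + 3168 = -8088

-8088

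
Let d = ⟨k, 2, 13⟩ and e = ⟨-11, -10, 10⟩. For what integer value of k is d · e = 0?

10

d · e = k·(-11) + 2·(-10) + 13·10 = 110 - 11k
Set equal to 0: -11k = -110, so k = 10.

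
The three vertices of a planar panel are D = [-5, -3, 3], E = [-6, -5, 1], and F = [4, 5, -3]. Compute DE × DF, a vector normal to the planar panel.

DE = (-1, -2, -2)
DF = (9, 8, -6)
i: (-2)·(-6) - (-2)·8 = 12 - (-16) = 28
j: (-2)·9 - (-1)·(-6) = -18 - 6 = -24
k: (-1)·8 - (-2)·9 = -8 - (-18) = 10
DE × DF = (28, -24, 10)

(28, -24, 10)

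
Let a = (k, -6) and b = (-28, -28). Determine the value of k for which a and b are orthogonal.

a · b = k·(-28) + (-6)·(-28) = 168 - 28k
Set equal to 0: -28k = -168, so k = 6.

6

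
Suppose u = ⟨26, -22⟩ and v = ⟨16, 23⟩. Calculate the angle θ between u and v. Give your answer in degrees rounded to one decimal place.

u · v = 26·16 + (-22)·23 = 416 - 506 = -90
|u|² = 676 + 484 = 1160,  |u| = √1160 ≈ 34.058773
|v|² = 256 + 529 = 785,  |v| = √785 ≈ 28.017851
cos θ = -90 / (34.058773 · 28.017851) ≈ -0.09431
θ = arccos(-0.09431) ≈ 95.4°

95.4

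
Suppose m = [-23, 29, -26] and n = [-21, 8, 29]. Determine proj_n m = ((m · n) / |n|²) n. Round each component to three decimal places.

m · n = (-23)·(-21) + 29·8 + (-26)·29 = 483 + 232 - 754 = -39
|n|² = 441 + 64 + 841 = 1346
proj_n m = (-39/1346) · (-21, 8, 29) ≈ (0.608, -0.232, -0.840)

(0.608, -0.232, -0.840)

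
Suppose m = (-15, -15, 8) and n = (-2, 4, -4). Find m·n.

-62

m · n = (-15)·(-2) + (-15)·4 + 8·(-4) = 30 - 60 - 32 = -62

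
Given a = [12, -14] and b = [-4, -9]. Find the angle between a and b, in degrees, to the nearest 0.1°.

a · b = 12·(-4) + (-14)·(-9) = -48 + 126 = 78
|a|² = 144 + 196 = 340,  |a| = √340 ≈ 18.439089
|b|² = 16 + 81 = 97,  |b| = √97 ≈ 9.848858
cos θ = 78 / (18.439089 · 9.848858) ≈ 0.42951
θ = arccos(0.42951) ≈ 64.6°

64.6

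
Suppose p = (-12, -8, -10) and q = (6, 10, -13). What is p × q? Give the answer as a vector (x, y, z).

i: (-8)·(-13) - (-10)·10 = 104 - (-100) = 204
j: (-10)·6 - (-12)·(-13) = -60 - 156 = -216
k: (-12)·10 - (-8)·6 = -120 - (-48) = -72
p × q = (204, -216, -72)

(204, -216, -72)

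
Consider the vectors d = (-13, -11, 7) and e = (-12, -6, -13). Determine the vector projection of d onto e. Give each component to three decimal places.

d · e = (-13)·(-12) + (-11)·(-6) + 7·(-13) = 156 + 66 - 91 = 131
|e|² = 144 + 36 + 169 = 349
proj_e d = (131/349) · (-12, -6, -13) ≈ (-4.504, -2.252, -4.880)

(-4.504, -2.252, -4.880)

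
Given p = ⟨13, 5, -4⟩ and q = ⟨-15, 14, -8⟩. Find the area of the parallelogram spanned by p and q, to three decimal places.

i: 5·(-8) - (-4)·14 = -40 - (-56) = 16
j: (-4)·(-15) - 13·(-8) = 60 - (-104) = 164
k: 13·14 - 5·(-15) = 182 - (-75) = 257
p × q = (16, 164, 257)
|p × q| = √(16² + 164² + 257²) = √93201 ≈ 305.2884

305.288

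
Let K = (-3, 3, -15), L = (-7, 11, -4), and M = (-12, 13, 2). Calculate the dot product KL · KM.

KL = L − K = (-4, 8, 11)
KM = M − K = (-9, 10, 17)
KL · KM = (-4)·(-9) + 8·10 + 11·17 = 36 + 80 + 187 = 303

303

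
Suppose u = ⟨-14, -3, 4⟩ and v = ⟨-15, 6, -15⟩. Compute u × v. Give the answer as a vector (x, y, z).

(21, -270, -129)

i: (-3)·(-15) - 4·6 = 45 - 24 = 21
j: 4·(-15) - (-14)·(-15) = -60 - 210 = -270
k: (-14)·6 - (-3)·(-15) = -84 - 45 = -129
u × v = (21, -270, -129)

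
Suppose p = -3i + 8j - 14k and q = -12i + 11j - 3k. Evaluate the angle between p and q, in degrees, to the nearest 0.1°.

p · q = (-3)·(-12) + 8·11 + (-14)·(-3) = 36 + 88 + 42 = 166
|p|² = 9 + 64 + 196 = 269,  |p| = √269 ≈ 16.401219
|q|² = 144 + 121 + 9 = 274,  |q| = √274 ≈ 16.552945
cos θ = 166 / (16.401219 · 16.552945) ≈ 0.61144
θ = arccos(0.61144) ≈ 52.3°

52.3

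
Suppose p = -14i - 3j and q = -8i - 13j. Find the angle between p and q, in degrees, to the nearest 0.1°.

46.3

p · q = (-14)·(-8) + (-3)·(-13) = 112 + 39 = 151
|p|² = 196 + 9 = 205,  |p| = √205 ≈ 14.317821
|q|² = 64 + 169 = 233,  |q| = √233 ≈ 15.264338
cos θ = 151 / (14.317821 · 15.264338) ≈ 0.69091
θ = arccos(0.69091) ≈ 46.3°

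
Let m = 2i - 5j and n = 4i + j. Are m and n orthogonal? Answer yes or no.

m · n = 2·4 + (-5)·1 = 8 - 5 = 3
Nonzero, so the vectors are not orthogonal.

no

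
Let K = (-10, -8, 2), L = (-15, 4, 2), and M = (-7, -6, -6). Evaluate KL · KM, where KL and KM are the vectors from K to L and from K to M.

KL = L − K = (-5, 12, 0)
KM = M − K = (3, 2, -8)
KL · KM = (-5)·3 + 12·2 + 0·(-8) = -15 + 24 + 0 = 9

9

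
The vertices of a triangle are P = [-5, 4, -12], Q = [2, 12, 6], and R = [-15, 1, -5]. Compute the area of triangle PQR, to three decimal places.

130.405

PQ = (7, 8, 18),  PR = (-10, -3, 7)
i: 8·7 - 18·(-3) = 56 - (-54) = 110
j: 18·(-10) - 7·7 = -180 - 49 = -229
k: 7·(-3) - 8·(-10) = -21 - (-80) = 59
PQ × PR = (110, -229, 59)
|PQ × PR| = √68022 ≈ 260.8103
area = ½ · 260.8103 ≈ 130.405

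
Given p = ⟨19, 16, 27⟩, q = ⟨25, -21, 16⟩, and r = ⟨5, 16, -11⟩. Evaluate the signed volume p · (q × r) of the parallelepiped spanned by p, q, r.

q × r:
i: (-21)·(-11) - 16·16 = 231 - 256 = -25
j: 16·5 - 25·(-11) = 80 - (-275) = 355
k: 25·16 - (-21)·5 = 400 - (-105) = 505
q × r = (-25, 355, 505)
p · (q × r) = 19·(-25) + 16·355 + 27·505 = -475 + 5680 + 13635 = 18840

18840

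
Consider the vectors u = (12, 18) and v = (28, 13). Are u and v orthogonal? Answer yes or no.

u · v = 12·28 + 18·13 = 336 + 234 = 570
Nonzero, so the vectors are not orthogonal.

no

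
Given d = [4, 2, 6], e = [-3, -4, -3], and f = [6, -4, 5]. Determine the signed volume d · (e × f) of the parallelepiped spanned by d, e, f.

82

e × f:
i: (-4)·5 - (-3)·(-4) = -20 - 12 = -32
j: (-3)·6 - (-3)·5 = -18 - (-15) = -3
k: (-3)·(-4) - (-4)·6 = 12 - (-24) = 36
e × f = (-32, -3, 36)
d · (e × f) = 4·(-32) + 2·(-3) + 6·36 = -128 - 6 + 216 = 82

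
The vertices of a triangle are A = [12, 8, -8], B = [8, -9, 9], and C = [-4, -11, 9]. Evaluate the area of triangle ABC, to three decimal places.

142.468

AB = (-4, -17, 17),  AC = (-16, -19, 17)
i: (-17)·17 - 17·(-19) = -289 - (-323) = 34
j: 17·(-16) - (-4)·17 = -272 - (-68) = -204
k: (-4)·(-19) - (-17)·(-16) = 76 - 272 = -196
AB × AC = (34, -204, -196)
|AB × AC| = √81188 ≈ 284.9351
area = ½ · 284.9351 ≈ 142.468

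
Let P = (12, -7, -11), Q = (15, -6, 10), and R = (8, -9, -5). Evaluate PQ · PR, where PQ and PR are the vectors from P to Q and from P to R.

112

PQ = Q − P = (3, 1, 21)
PR = R − P = (-4, -2, 6)
PQ · PR = 3·(-4) + 1·(-2) + 21·6 = -12 - 2 + 126 = 112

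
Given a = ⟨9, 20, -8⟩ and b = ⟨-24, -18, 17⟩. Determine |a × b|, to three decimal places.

375.581

i: 20·17 - (-8)·(-18) = 340 - 144 = 196
j: (-8)·(-24) - 9·17 = 192 - 153 = 39
k: 9·(-18) - 20·(-24) = -162 - (-480) = 318
a × b = (196, 39, 318)
|a × b| = √(196² + 39² + 318²) = √141061 ≈ 375.5809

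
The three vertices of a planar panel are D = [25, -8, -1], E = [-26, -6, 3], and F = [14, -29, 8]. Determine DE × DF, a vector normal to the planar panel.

DE = (-51, 2, 4)
DF = (-11, -21, 9)
i: 2·9 - 4·(-21) = 18 - (-84) = 102
j: 4·(-11) - (-51)·9 = -44 - (-459) = 415
k: (-51)·(-21) - 2·(-11) = 1071 - (-22) = 1093
DE × DF = (102, 415, 1093)

(102, 415, 1093)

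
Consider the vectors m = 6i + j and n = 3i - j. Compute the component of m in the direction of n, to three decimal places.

5.376

m · n = 6·3 + 1·(-1) = 18 - 1 = 17
|n| = √(9 + 1) = √10 ≈ 3.1623
comp_n m = 17 / √10 ≈ 5.376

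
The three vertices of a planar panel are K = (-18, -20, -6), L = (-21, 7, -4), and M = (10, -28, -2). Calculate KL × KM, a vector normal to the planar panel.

KL = (-3, 27, 2)
KM = (28, -8, 4)
i: 27·4 - 2·(-8) = 108 - (-16) = 124
j: 2·28 - (-3)·4 = 56 - (-12) = 68
k: (-3)·(-8) - 27·28 = 24 - 756 = -732
KL × KM = (124, 68, -732)

(124, 68, -732)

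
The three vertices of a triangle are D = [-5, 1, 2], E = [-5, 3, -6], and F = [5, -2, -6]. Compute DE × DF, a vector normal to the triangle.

DE = (0, 2, -8)
DF = (10, -3, -8)
i: 2·(-8) - (-8)·(-3) = -16 - 24 = -40
j: (-8)·10 - 0·(-8) = -80 - 0 = -80
k: 0·(-3) - 2·10 = 0 - 20 = -20
DE × DF = (-40, -80, -20)

(-40, -80, -20)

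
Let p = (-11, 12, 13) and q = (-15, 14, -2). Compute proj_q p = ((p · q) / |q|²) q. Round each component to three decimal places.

(-10.835, 10.113, -1.445)

p · q = (-11)·(-15) + 12·14 + 13·(-2) = 165 + 168 - 26 = 307
|q|² = 225 + 196 + 4 = 425
proj_q p = (307/425) · (-15, 14, -2) ≈ (-10.835, 10.113, -1.445)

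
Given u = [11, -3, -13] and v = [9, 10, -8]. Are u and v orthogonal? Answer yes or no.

u · v = 11·9 + (-3)·10 + (-13)·(-8) = 99 - 30 + 104 = 173
Nonzero, so the vectors are not orthogonal.

no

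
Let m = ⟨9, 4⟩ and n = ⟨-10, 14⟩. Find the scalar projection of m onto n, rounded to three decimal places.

m · n = 9·(-10) + 4·14 = -90 + 56 = -34
|n| = √(100 + 196) = √296 ≈ 17.2047
comp_n m = -34 / √296 ≈ -1.976

-1.976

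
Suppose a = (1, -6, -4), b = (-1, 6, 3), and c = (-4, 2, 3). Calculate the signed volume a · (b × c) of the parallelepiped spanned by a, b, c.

b × c:
i: 6·3 - 3·2 = 18 - 6 = 12
j: 3·(-4) - (-1)·3 = -12 - (-3) = -9
k: (-1)·2 - 6·(-4) = -2 - (-24) = 22
b × c = (12, -9, 22)
a · (b × c) = 1·12 + (-6)·(-9) + (-4)·22 = 12 + 54 - 88 = -22

-22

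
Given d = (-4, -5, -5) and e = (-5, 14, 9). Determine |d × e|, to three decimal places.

104.437

i: (-5)·9 - (-5)·14 = -45 - (-70) = 25
j: (-5)·(-5) - (-4)·9 = 25 - (-36) = 61
k: (-4)·14 - (-5)·(-5) = -56 - 25 = -81
d × e = (25, 61, -81)
|d × e| = √(25² + 61² + (-81)²) = √10907 ≈ 104.4366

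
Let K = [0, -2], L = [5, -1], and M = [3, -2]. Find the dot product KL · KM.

KL = L − K = (5, 1)
KM = M − K = (3, 0)
KL · KM = 5·3 + 1·0 = 15 + 0 = 15

15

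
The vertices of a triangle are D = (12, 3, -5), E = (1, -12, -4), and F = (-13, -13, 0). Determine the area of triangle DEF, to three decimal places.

DE = (-11, -15, 1),  DF = (-25, -16, 5)
i: (-15)·5 - 1·(-16) = -75 - (-16) = -59
j: 1·(-25) - (-11)·5 = -25 - (-55) = 30
k: (-11)·(-16) - (-15)·(-25) = 176 - 375 = -199
DE × DF = (-59, 30, -199)
|DE × DF| = √43982 ≈ 209.7189
area = ½ · 209.7189 ≈ 104.859

104.859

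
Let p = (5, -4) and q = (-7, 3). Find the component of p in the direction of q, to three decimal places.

p · q = 5·(-7) + (-4)·3 = -35 - 12 = -47
|q| = √(49 + 9) = √58 ≈ 7.6158
comp_q p = -47 / √58 ≈ -6.171

-6.171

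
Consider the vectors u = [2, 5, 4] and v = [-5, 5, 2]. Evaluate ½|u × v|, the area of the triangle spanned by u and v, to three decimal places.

i: 5·2 - 4·5 = 10 - 20 = -10
j: 4·(-5) - 2·2 = -20 - 4 = -24
k: 2·5 - 5·(-5) = 10 - (-25) = 35
u × v = (-10, -24, 35)
|u × v| = √((-10)² + (-24)² + 35²) = √1901 ≈ 43.6005
area = ½ · 43.6005 ≈ 21.800

21.800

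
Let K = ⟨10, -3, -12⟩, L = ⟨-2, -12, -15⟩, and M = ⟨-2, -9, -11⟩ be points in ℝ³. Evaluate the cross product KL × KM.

(-27, 48, -36)

KL = (-12, -9, -3)
KM = (-12, -6, 1)
i: (-9)·1 - (-3)·(-6) = -9 - 18 = -27
j: (-3)·(-12) - (-12)·1 = 36 - (-12) = 48
k: (-12)·(-6) - (-9)·(-12) = 72 - 108 = -36
KL × KM = (-27, 48, -36)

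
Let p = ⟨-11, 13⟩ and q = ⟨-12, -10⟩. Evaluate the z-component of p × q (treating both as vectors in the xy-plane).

(-11)·(-10) - 13·(-12) = 110 - (-156) = 266

266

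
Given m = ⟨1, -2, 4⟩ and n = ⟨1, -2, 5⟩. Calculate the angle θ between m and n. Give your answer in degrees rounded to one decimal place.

5.1

m · n = 1·1 + (-2)·(-2) + 4·5 = 1 + 4 + 20 = 25
|m|² = 1 + 4 + 16 = 21,  |m| = √21 ≈ 4.582576
|n|² = 1 + 4 + 25 = 30,  |n| = √30 ≈ 5.477226
cos θ = 25 / (4.582576 · 5.477226) ≈ 0.99602
θ = arccos(0.99602) ≈ 5.1°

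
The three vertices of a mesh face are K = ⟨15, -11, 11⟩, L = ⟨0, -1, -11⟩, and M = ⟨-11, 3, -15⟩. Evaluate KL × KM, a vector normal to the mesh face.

(48, 182, 50)

KL = (-15, 10, -22)
KM = (-26, 14, -26)
i: 10·(-26) - (-22)·14 = -260 - (-308) = 48
j: (-22)·(-26) - (-15)·(-26) = 572 - 390 = 182
k: (-15)·14 - 10·(-26) = -210 - (-260) = 50
KL × KM = (48, 182, 50)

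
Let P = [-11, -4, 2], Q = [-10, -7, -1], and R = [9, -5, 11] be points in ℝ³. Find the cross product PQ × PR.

(-30, -69, 59)

PQ = (1, -3, -3)
PR = (20, -1, 9)
i: (-3)·9 - (-3)·(-1) = -27 - 3 = -30
j: (-3)·20 - 1·9 = -60 - 9 = -69
k: 1·(-1) - (-3)·20 = -1 - (-60) = 59
PQ × PR = (-30, -69, 59)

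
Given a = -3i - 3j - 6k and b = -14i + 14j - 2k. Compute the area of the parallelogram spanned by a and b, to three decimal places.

i: (-3)·(-2) - (-6)·14 = 6 - (-84) = 90
j: (-6)·(-14) - (-3)·(-2) = 84 - 6 = 78
k: (-3)·14 - (-3)·(-14) = -42 - 42 = -84
a × b = (90, 78, -84)
|a × b| = √(90² + 78² + (-84)²) = √21240 ≈ 145.7395

145.739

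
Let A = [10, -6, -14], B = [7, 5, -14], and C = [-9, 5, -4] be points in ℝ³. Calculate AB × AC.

(110, 30, 176)

AB = (-3, 11, 0)
AC = (-19, 11, 10)
i: 11·10 - 0·11 = 110 - 0 = 110
j: 0·(-19) - (-3)·10 = 0 - (-30) = 30
k: (-3)·11 - 11·(-19) = -33 - (-209) = 176
AB × AC = (110, 30, 176)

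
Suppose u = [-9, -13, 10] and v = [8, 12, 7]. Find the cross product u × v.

(-211, 143, -4)

i: (-13)·7 - 10·12 = -91 - 120 = -211
j: 10·8 - (-9)·7 = 80 - (-63) = 143
k: (-9)·12 - (-13)·8 = -108 - (-104) = -4
u × v = (-211, 143, -4)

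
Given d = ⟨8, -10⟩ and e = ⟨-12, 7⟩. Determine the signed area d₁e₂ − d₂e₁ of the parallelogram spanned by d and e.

-64

8·7 - (-10)·(-12) = 56 - 120 = -64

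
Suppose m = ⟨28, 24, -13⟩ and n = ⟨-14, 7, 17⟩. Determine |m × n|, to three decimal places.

786.423

i: 24·17 - (-13)·7 = 408 - (-91) = 499
j: (-13)·(-14) - 28·17 = 182 - 476 = -294
k: 28·7 - 24·(-14) = 196 - (-336) = 532
m × n = (499, -294, 532)
|m × n| = √(499² + (-294)² + 532²) = √618461 ≈ 786.4229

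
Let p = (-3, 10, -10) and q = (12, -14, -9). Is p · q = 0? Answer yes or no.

no

p · q = (-3)·12 + 10·(-14) + (-10)·(-9) = -36 - 140 + 90 = -86
Nonzero, so the vectors are not orthogonal.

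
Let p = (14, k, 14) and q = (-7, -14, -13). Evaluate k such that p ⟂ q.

p · q = 14·(-7) + k·(-14) + 14·(-13) = -280 - 14k
Set equal to 0: -14k = 280, so k = -20.

-20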